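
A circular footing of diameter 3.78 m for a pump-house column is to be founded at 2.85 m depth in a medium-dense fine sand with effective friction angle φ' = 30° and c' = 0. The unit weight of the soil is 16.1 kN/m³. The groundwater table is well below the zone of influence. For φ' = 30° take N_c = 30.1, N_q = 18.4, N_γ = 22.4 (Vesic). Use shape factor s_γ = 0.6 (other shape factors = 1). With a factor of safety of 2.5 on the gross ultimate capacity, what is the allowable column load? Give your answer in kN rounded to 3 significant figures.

P_all ≈ 5630 kN

q = γ·D_f = 16.1 × 2.85 = 45.885 kPa.
q·N_q = 45.885 × 18.4 = 844.28 kPa
0.5·γ·B·N_γ·s_γ = 0.5 × 16.1 × 3.78 × 22.4 × 0.6 = 408.97 kPa
q_ult = 844.28 + 408.97 = 1253.2 kPa.
Gross allowable pressure q_all = 1253.2 / 2.5 = 501.3 kPa.
Footing area = 11.2221 m², so allowable column load = 501.3 × 11.2221 = 5625.6 kN.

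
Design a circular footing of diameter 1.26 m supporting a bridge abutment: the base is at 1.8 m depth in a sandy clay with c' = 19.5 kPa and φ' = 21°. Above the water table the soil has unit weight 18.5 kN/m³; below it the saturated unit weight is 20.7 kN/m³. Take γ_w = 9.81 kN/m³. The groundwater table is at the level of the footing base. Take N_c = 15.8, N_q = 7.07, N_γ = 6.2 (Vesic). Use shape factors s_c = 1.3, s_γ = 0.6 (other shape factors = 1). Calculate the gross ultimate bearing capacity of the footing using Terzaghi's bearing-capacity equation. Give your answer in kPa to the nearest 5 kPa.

Overburden at base level: q = 18.5 × 1.8 = 33.3 kPa.
Below the base the soil is submerged, so the ½γBN_γ term uses γ' = 20.7 − 9.81 = 10.89 kN/m³.
Cohesion term c·N_c·s_c = 19.5 × 15.8 × 1.3 = 400.53 kPa; surcharge term q·N_q = 33.3 × 7.07 = 235.43 kPa; self-weight term 0.5·γ·B·N_γ·s_γ = 0.5 × 10.89 × 1.26 × 6.2 × 0.6 = 25.522 kPa.
q_ult = 400.53 + 235.43 + 25.522 = 661.48 kPa.

q_ult ≈ 660 kPa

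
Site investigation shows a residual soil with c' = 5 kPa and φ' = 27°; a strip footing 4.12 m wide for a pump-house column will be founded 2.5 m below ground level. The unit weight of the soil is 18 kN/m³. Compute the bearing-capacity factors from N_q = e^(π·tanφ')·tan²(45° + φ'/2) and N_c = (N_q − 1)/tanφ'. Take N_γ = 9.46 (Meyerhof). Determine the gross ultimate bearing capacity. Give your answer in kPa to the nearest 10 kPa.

tan27° = 0.5095, so N_q = e^(π×0.5095)·tan²(58.5°) = 4.957 × 2.663 = 13.2.
N_c = (13.2 − 1)/tan27° = 23.94.
Overburden at base level: q = 18 × 2.5 = 45 kPa.
Cohesion term c·N_c = 5 × 23.942 = 119.71 kPa; surcharge term q·N_q = 45 × 13.199 = 593.96 kPa; self-weight term 0.5·γ·B·N_γ = 0.5 × 18 × 4.12 × 9.46 = 350.78 kPa.
q_ult = 119.71 + 593.96 + 350.78 = 1064.4 kPa.

q_ult ≈ 1060 kPa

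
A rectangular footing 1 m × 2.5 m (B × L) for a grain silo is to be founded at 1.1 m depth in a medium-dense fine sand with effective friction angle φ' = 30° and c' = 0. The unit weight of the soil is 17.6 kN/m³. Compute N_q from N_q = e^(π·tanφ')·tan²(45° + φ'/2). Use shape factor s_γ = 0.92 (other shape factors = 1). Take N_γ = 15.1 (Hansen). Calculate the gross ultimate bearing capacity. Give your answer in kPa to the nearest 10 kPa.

tan30° = 0.5774, so N_q = e^(π×0.5774)·tan²(60°) = 6.134 × 3.0 = 18.4.
q = γ·D_f = 17.6 × 1.1 = 19.36 kPa.
q·N_q = 19.36 × 18.401 = 356.25 kPa
0.5·γ·B·N_γ·s_γ = 0.5 × 17.6 × 1 × 15.1 × 0.92 = 122.25 kPa
q_ult = 356.25 + 122.25 = 478.5 kPa.

q_ult ≈ 480 kPa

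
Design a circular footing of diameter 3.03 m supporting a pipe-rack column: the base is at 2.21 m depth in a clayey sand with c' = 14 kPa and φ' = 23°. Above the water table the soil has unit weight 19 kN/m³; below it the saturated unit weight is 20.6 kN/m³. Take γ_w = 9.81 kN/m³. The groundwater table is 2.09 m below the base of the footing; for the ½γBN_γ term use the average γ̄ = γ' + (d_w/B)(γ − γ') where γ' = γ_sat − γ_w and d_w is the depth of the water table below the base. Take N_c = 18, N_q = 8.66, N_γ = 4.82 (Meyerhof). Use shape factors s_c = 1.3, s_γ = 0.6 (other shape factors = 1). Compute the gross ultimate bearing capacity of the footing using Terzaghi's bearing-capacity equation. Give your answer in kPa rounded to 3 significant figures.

Effective surcharge at the founding depth q = γ·D_f = 19 × 2.21 = 41.99 kPa.
With d_w = 2.09 m < B, γ̄ = 10.79 + (2.09/3.03) × (19 − 10.79) = 16.453 kN/m³.
q_ult = c·N_c·s_c + q·N_q + 0.5·γ·B·N_γ·s_γ
     = 14 × 18 × 1.3 + 41.99 × 8.66 + 0.5 × 16.453 × 3.03 × 4.82 × 0.6
     = 327.6 + 363.63 + 72.087 = 763.32 kPa.

q_ult ≈ 763 kPa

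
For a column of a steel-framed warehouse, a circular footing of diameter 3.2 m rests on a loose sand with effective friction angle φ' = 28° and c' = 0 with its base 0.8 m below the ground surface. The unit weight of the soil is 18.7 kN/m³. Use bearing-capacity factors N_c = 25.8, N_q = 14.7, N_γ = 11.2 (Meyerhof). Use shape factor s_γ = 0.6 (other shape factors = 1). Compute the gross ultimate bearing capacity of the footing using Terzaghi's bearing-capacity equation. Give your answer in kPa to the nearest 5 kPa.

Effective surcharge at the founding depth q = γ·D_f = 18.7 × 0.8 = 14.96 kPa.
q_ult = q·N_q + 0.5·γ·B·N_γ·s_γ
     = 14.96 × 14.7 + 0.5 × 18.7 × 3.2 × 11.2 × 0.6
     = 219.91 + 201.06 = 420.97 kPa.

q_ult ≈ 420 kPa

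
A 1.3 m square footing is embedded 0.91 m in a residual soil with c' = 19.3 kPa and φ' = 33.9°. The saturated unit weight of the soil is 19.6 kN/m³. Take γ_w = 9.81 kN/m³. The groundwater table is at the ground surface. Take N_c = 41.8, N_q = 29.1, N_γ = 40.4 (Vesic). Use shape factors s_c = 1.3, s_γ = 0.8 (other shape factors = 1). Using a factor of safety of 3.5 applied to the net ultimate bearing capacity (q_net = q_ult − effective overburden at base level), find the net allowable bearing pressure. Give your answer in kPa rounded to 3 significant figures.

With the water table at the surface the whole profile is submerged: γ' = 19.6 − 9.81 = 9.79 kN/m³, so q = γ'·D_f = 8.9089 kPa; the same γ' applies in the ½γBN_γ term.
q_ult = c·N_c·s_c + q·N_q + 0.5·γ·B·N_γ·s_γ
     = 19.3 × 41.8 × 1.3 + 8.9089 × 29.1 + 0.5 × 9.79 × 1.3 × 40.4 × 0.8
     = 1048.8 + 259.25 + 205.67 = 1513.7 kPa.
Net ultimate: q_net = 1513.7 − 8.9089 = 1504.8 kPa.
q_all(net) = 1504.8 / 3.5 = 429.93 kPa.

q_all(net) ≈ 430 kPa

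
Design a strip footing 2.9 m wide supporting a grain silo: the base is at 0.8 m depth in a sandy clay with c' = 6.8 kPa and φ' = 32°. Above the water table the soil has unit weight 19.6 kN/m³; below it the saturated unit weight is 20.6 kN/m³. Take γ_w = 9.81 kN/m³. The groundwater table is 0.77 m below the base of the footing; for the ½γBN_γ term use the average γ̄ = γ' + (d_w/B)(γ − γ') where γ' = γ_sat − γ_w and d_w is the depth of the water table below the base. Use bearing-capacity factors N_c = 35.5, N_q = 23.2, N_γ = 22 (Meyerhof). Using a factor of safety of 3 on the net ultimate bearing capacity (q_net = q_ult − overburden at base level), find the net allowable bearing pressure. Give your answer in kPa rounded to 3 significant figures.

q_all(net) ≈ 336 kPa

Overburden at base level: q = 19.6 × 0.8 = 15.68 kPa.
The water table is 0.77 m below the base (< B = 2.9 m), so the ½γBN_γ term uses γ̄ = γ' + (d_w/B)(γ − γ') = 10.79 + (0.77/2.9)(19.6 − 10.79) = 13.129 kN/m³.
Cohesion term c·N_c = 6.8 × 35.5 = 241.4 kPa; surcharge term q·N_q = 15.68 × 23.2 = 363.78 kPa; self-weight term 0.5·γ·B·N_γ = 0.5 × 13.129 × 2.9 × 22 = 418.82 kPa.
q_ult = 241.4 + 363.78 + 418.82 = 1024 kPa.
q_net = 1024 − 15.68 = 1008.3 kPa.
q_all(net) = 1008.3 / 3 = 336.11 kPa.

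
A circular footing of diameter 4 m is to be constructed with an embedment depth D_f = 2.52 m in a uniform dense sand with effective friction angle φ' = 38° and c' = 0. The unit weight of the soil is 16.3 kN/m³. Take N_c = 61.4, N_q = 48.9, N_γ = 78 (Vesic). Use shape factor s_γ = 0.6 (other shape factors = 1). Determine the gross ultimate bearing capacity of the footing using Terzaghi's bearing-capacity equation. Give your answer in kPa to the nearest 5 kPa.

Overburden at base level: q = 16.3 × 2.52 = 41.076 kPa.
Surcharge term q·N_q = 41.076 × 48.9 = 2008.6 kPa; self-weight term 0.5·γ·B·N_γ·s_γ = 0.5 × 16.3 × 4 × 78 × 0.6 = 1525.7 kPa.
q_ult = 2008.6 + 1525.7 = 3534.3 kPa.

q_ult ≈ 3535 kPa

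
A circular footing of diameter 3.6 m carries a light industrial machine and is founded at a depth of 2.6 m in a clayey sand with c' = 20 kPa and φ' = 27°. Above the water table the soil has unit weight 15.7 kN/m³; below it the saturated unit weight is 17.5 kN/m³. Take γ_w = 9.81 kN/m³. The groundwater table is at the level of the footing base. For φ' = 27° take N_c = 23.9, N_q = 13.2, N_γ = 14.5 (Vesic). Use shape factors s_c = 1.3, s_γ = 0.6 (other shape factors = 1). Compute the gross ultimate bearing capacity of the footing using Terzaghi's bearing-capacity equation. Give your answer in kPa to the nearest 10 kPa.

Effective surcharge at the founding depth q = γ·D_f = 15.7 × 2.6 = 40.82 kPa.
The water table coincides with the base, so in the self-weight term γ → γ' = 7.69 kN/m³.
q_ult = c·N_c·s_c + q·N_q + 0.5·γ·B·N_γ·s_γ
     = 20 × 23.9 × 1.3 + 40.82 × 13.2 + 0.5 × 7.69 × 3.6 × 14.5 × 0.6
     = 621.4 + 538.82 + 120.43 = 1280.6 kPa.

q_ult ≈ 1280 kPa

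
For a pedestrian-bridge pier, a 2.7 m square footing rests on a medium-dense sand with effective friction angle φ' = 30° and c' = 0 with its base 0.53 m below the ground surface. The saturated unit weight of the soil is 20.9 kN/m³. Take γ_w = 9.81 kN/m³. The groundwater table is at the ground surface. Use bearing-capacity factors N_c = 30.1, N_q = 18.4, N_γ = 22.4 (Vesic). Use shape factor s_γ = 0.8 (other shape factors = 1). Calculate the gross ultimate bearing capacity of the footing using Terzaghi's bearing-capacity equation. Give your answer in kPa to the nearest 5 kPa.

With the water table at the surface the whole profile is submerged: γ' = 20.9 − 9.81 = 11.09 kN/m³, so q = γ'·D_f = 5.8777 kPa; the same γ' applies in the ½γBN_γ term.
q_ult = q·N_q + 0.5·γ·B·N_γ·s_γ
     = 5.8777 × 18.4 + 0.5 × 11.09 × 2.7 × 22.4 × 0.8
     = 108.15 + 268.29 = 376.44 kPa.

q_ult ≈ 375 kPa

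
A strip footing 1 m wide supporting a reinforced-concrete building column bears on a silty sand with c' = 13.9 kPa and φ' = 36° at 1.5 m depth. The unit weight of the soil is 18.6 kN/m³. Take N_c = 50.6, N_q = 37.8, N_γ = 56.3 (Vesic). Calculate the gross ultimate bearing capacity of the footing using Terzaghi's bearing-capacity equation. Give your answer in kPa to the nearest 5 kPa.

Overburden at base level: q = 18.6 × 1.5 = 27.9 kPa.
Cohesion term c·N_c = 13.9 × 50.6 = 703.34 kPa; surcharge term q·N_q = 27.9 × 37.8 = 1054.6 kPa; self-weight term 0.5·γ·B·N_γ = 0.5 × 18.6 × 1 × 56.3 = 523.59 kPa.
q_ult = 703.34 + 1054.6 + 523.59 = 2281.6 kPa.

q_ult ≈ 2280 kPa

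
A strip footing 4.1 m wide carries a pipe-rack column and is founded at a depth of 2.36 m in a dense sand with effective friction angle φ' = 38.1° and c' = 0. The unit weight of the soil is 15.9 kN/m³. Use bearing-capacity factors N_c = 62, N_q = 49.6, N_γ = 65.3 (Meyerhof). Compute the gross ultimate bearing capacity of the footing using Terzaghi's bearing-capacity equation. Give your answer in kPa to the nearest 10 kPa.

q = γ·D_f = 15.9 × 2.36 = 37.524 kPa.
q·N_q = 37.524 × 49.6 = 1861.2 kPa
0.5·γ·B·N_γ = 0.5 × 15.9 × 4.1 × 65.3 = 2128.5 kPa
q_ult = 1861.2 + 2128.5 = 3989.6 kPa.

q_ult ≈ 3990 kPa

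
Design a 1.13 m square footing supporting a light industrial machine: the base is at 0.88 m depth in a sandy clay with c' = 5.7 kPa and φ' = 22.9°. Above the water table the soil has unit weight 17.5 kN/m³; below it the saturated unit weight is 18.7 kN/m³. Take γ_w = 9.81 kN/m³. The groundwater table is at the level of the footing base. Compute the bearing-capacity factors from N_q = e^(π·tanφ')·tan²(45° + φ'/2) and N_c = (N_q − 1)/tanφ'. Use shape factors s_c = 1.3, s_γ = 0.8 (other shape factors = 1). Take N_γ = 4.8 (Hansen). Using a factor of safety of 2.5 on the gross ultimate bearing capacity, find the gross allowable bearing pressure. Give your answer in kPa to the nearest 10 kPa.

N_q = e^(π·tan22.9°)·tan²(56.45°) = 8.57; N_c = (N_q − 1)/tanφ' = 17.93.
Effective surcharge at the founding depth q = γ·D_f = 17.5 × 0.88 = 15.4 kPa.
The water table coincides with the base, so in the self-weight term γ → γ' = 8.89 kN/m³.
q_ult = c·N_c·s_c + q·N_q + 0.5·γ·B·N_γ·s_γ
     = 5.7 × 17.927 × 1.3 + 15.4 × 8.5728 + 0.5 × 8.89 × 1.13 × 4.8 × 0.8
     = 132.84 + 132.02 + 19.288 = 284.15 kPa.
q_all = 284.15 / 2.5 = 113.66 kPa.

q_all ≈ 110 kPa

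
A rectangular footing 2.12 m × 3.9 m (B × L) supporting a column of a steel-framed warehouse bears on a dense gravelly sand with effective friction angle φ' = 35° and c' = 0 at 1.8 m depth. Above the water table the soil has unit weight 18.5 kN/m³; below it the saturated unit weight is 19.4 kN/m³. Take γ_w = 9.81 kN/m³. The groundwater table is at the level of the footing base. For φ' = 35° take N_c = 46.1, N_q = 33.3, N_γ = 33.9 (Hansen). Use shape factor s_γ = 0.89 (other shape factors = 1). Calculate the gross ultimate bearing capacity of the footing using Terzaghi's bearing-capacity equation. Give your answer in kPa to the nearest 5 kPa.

q_ult ≈ 1415 kPa

q = γ·D_f = 18.5 × 1.8 = 33.3 kPa.
For the ½γBN_γ term take γ' = 19.4 − 9.81 = 9.59 kN/m³ (soil below base is submerged).
q·N_q = 33.3 × 33.3 = 1108.9 kPa
0.5·γ·B·N_γ·s_γ = 0.5 × 9.59 × 2.12 × 33.9 × 0.89 = 306.7 kPa
q_ult = 1108.9 + 306.7 = 1415.6 kPa.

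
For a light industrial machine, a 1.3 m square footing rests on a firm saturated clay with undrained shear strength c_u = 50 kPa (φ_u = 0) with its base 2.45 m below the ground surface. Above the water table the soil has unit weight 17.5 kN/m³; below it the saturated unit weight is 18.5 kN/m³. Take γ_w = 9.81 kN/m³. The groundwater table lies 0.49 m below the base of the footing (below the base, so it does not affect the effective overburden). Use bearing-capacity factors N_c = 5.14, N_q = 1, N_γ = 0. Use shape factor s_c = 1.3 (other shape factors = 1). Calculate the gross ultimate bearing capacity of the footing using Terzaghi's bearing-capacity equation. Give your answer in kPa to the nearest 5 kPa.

Overburden at base level: q = 17.5 × 2.45 = 42.875 kPa.
Cohesion term c·N_c·s_c = 50 × 5.14 × 1.3 = 334.1 kPa; surcharge term q·N_q = 42.875 × 1 = 42.875 kPa.
q_ult = 334.1 + 42.875 = 376.98 kPa.

q_ult ≈ 375 kPa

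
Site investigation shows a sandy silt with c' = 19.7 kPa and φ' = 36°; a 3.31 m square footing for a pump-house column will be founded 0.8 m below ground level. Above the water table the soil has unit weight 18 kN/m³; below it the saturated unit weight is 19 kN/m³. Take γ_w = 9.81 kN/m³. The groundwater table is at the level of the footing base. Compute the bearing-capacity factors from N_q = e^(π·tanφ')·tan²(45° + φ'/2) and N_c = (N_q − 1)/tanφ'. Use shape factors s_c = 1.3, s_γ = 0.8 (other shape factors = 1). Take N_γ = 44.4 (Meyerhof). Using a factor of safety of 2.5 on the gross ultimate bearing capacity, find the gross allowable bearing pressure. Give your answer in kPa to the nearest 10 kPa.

N_q = e^(π·tan36°)·tan²(63°) = 37.75; N_c = (N_q − 1)/tanφ' = 50.59.
q = γ·D_f = 18 × 0.8 = 14.4 kPa.
For the ½γBN_γ term take γ' = 19 − 9.81 = 9.19 kN/m³ (soil below base is submerged).
c·N_c·s_c = 19.7 × 50.585 × 1.3 = 1295.5 kPa
q·N_q = 14.4 × 37.752 = 543.64 kPa
0.5·γ·B·N_γ·s_γ = 0.5 × 9.19 × 3.31 × 44.4 × 0.8 = 540.24 kPa
q_ult = 1295.5 + 543.64 + 540.24 = 2379.4 kPa.
q_all = 2379.4 / 2.5 = 951.75 kPa.

q_all ≈ 950 kPa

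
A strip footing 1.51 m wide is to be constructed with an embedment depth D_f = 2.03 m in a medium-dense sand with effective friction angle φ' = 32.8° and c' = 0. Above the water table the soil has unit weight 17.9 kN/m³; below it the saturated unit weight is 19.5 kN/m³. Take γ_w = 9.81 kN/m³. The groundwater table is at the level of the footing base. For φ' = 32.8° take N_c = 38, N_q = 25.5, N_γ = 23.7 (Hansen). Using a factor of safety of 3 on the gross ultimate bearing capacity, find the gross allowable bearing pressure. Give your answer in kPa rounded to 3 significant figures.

q = γ·D_f = 17.9 × 2.03 = 36.337 kPa.
For the ½γBN_γ term take γ' = 19.5 − 9.81 = 9.69 kN/m³ (soil below base is submerged).
q·N_q = 36.337 × 25.5 = 926.59 kPa
0.5·γ·B·N_γ = 0.5 × 9.69 × 1.51 × 23.7 = 173.39 kPa
q_ult = 926.59 + 173.39 = 1100 kPa.
q_all = 1100 / 3 = 366.66 kPa.

q_all ≈ 367 kPa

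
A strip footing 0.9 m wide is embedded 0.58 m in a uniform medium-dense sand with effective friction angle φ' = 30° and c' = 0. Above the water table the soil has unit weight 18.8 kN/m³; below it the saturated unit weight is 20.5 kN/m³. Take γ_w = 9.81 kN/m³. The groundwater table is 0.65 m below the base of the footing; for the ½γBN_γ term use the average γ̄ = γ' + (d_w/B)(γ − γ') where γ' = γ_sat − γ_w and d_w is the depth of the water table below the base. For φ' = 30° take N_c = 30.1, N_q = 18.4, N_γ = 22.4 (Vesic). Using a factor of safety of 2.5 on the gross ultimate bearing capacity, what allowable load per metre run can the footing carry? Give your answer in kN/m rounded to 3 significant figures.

Effective surcharge at the founding depth q = γ·D_f = 18.8 × 0.58 = 10.904 kPa.
With d_w = 0.65 m < B, γ̄ = 10.69 + (0.65/0.9) × (18.8 − 10.69) = 16.547 kN/m³.
q_ult = q·N_q + 0.5·γ·B·N_γ
     = 10.904 × 18.4 + 0.5 × 16.547 × 0.9 × 22.4
     = 200.63 + 166.8 = 367.43 kPa.
Gross allowable pressure q_all = 367.43 / 2.5 = 146.97 kPa.
Allowable wall load = q_all × B = 146.97 × 0.9 = 132.27 kN per metre run.

≈ 132 kN/m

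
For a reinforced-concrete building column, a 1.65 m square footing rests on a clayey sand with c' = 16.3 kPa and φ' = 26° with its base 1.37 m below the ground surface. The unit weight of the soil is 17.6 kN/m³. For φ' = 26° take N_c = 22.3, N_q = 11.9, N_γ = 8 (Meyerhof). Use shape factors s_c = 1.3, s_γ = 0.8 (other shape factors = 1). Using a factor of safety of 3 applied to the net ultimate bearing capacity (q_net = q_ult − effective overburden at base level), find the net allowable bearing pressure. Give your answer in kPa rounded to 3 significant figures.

Effective surcharge at the founding depth q = γ·D_f = 17.6 × 1.37 = 24.112 kPa.
q_ult = c·N_c·s_c + q·N_q + 0.5·γ·B·N_γ·s_γ
     = 16.3 × 22.3 × 1.3 + 24.112 × 11.9 + 0.5 × 17.6 × 1.65 × 8 × 0.8
     = 472.54 + 286.93 + 92.928 = 852.4 kPa.
Net ultimate: q_net = 852.4 − 24.112 = 828.29 kPa.
q_all(net) = 828.29 / 3 = 276.1 kPa.

q_all(net) ≈ 276 kPa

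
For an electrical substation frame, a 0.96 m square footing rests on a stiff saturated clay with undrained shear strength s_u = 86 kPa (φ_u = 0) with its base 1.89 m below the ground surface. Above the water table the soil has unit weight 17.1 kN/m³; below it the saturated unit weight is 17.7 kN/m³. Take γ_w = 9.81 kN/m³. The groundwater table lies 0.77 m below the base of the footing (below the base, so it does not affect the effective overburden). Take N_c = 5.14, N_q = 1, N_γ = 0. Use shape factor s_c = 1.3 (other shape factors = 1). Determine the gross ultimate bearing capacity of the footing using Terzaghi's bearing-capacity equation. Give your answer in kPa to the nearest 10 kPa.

q_ult ≈ 610 kPa

Effective surcharge at the founding depth q = γ·D_f = 17.1 × 1.89 = 32.319 kPa.
q_ult = c·N_c·s_c + q·N_q
     = 86 × 5.14 × 1.3 + 32.319 × 1
     = 574.65 + 32.319 = 606.97 kPa.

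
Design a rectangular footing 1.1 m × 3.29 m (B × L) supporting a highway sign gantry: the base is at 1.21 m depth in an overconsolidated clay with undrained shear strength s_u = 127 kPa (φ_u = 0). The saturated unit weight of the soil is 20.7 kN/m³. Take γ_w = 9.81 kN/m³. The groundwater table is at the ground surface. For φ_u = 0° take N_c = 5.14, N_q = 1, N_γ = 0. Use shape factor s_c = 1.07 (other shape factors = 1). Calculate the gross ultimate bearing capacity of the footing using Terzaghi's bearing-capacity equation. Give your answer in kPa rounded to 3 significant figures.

Water table at ground surface, so effective unit weight γ' = 20.7 − 9.81 = 10.89 kN/m³ is used throughout; overburden q = 10.89 × 1.21 = 13.177 kPa.
Cohesion term c·N_c·s_c = 127 × 5.14 × 1.07 = 698.47 kPa; surcharge term q·N_q = 13.177 × 1 = 13.177 kPa.
q_ult = 698.47 + 13.177 = 711.65 kPa.

q_ult ≈ 712 kPa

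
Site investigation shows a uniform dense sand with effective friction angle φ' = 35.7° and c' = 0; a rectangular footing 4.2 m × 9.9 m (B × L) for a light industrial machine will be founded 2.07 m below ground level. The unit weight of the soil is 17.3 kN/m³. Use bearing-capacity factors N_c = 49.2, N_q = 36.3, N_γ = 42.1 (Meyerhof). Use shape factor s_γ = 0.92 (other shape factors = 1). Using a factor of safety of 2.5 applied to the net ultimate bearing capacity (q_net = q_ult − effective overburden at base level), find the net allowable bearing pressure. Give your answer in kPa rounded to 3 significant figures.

Effective surcharge at the founding depth q = γ·D_f = 17.3 × 2.07 = 35.811 kPa.
q_ult = q·N_q + 0.5·γ·B·N_γ·s_γ
     = 35.811 × 36.3 + 0.5 × 17.3 × 4.2 × 42.1 × 0.92
     = 1299.9 + 1407.1 = 2707.1 kPa.
Net ultimate: q_net = 2707.1 − 35.811 = 2671.3 kPa.
q_all(net) = 2671.3 / 2.5 = 1068.5 kPa.

q_all(net) ≈ 1070 kPa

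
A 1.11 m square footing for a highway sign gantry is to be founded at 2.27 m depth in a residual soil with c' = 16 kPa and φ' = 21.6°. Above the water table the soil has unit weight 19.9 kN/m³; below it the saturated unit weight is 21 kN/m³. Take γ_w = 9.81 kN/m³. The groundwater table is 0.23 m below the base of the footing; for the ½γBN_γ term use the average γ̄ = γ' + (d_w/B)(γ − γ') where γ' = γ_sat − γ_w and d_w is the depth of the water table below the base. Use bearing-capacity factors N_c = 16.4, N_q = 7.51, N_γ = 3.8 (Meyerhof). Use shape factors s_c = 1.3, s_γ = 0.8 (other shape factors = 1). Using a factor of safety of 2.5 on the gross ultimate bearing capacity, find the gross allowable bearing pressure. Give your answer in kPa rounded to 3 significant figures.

q_all ≈ 281 kPa

Overburden at base level: q = 19.9 × 2.27 = 45.173 kPa.
The water table is 0.23 m below the base (< B = 1.11 m), so the ½γBN_γ term uses γ̄ = γ' + (d_w/B)(γ − γ') = 11.19 + (0.23/1.11)(19.9 − 11.19) = 12.995 kN/m³.
Cohesion term c·N_c·s_c = 16 × 16.4 × 1.3 = 341.12 kPa; surcharge term q·N_q = 45.173 × 7.51 = 339.25 kPa; self-weight term 0.5·γ·B·N_γ·s_γ = 0.5 × 12.995 × 1.11 × 3.8 × 0.8 = 21.925 kPa.
q_ult = 341.12 + 339.25 + 21.925 = 702.29 kPa.
q_all = 702.29 / 2.5 = 280.92 kPa.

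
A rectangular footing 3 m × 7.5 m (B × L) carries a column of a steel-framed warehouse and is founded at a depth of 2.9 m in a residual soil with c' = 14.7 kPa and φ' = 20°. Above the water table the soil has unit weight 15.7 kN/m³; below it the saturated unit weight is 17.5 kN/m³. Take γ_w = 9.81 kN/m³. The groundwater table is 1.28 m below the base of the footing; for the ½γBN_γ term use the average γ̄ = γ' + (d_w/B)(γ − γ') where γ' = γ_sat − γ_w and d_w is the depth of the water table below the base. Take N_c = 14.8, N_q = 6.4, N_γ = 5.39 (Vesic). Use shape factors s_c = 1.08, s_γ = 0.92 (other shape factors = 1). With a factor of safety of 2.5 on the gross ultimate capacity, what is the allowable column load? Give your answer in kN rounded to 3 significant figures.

P_all ≈ 5480 kN

Overburden at base level: q = 15.7 × 2.9 = 45.53 kPa.
The water table is 1.28 m below the base (< B = 3 m), so the ½γBN_γ term uses γ̄ = γ' + (d_w/B)(γ − γ') = 7.69 + (1.28/3)(15.7 − 7.69) = 11.108 kN/m³.
Cohesion term c·N_c·s_c = 14.7 × 14.8 × 1.08 = 234.96 kPa; surcharge term q·N_q = 45.53 × 6.4 = 291.39 kPa; self-weight term 0.5·γ·B·N_γ·s_γ = 0.5 × 11.108 × 3 × 5.39 × 0.92 = 82.621 kPa.
q_ult = 234.96 + 291.39 + 82.621 = 608.98 kPa.
Gross allowable pressure q_all = 608.98 / 2.5 = 243.59 kPa.
Footing area = 22.5 m², so allowable column load = 243.59 × 22.5 = 5480.8 kN.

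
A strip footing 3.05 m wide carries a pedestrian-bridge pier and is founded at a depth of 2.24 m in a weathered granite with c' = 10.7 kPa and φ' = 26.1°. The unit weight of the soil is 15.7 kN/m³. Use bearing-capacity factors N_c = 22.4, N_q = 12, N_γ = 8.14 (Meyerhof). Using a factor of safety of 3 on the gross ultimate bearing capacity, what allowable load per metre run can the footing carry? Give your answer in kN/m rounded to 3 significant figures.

q = γ·D_f = 15.7 × 2.24 = 35.168 kPa.
c·N_c = 10.7 × 22.4 = 239.68 kPa
q·N_q = 35.168 × 12 = 422.02 kPa
0.5·γ·B·N_γ = 0.5 × 15.7 × 3.05 × 8.14 = 194.89 kPa
q_ult = 239.68 + 422.02 + 194.89 = 856.59 kPa.
Gross allowable pressure q_all = 856.59 / 3 = 285.53 kPa.
Allowable wall load = q_all × B = 285.53 × 3.05 = 870.86 kN per metre run.

≈ 871 kN/m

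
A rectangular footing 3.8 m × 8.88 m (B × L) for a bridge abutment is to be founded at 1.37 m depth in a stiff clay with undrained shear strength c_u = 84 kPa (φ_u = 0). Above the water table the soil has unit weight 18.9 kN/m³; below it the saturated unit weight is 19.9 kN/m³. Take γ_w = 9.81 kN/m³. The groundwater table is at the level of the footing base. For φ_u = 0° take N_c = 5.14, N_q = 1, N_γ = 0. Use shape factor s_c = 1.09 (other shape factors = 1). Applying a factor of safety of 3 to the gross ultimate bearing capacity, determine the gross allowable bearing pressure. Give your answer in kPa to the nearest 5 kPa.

q_all ≈ 165 kPa

q = γ·D_f = 18.9 × 1.37 = 25.893 kPa.
c·N_c·s_c = 84 × 5.14 × 1.09 = 470.62 kPa
q·N_q = 25.893 × 1 = 25.893 kPa
q_ult = 470.62 + 25.893 = 496.51 kPa.
q_all = q_ult / FS = 496.51 / 3 = 165.5 kPa.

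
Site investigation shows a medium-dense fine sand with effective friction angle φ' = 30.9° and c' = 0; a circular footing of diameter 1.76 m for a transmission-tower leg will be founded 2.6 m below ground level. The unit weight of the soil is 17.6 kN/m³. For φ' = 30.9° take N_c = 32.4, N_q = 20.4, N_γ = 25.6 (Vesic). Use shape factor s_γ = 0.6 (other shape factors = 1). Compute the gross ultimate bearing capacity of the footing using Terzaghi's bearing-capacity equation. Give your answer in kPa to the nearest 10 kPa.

q = γ·D_f = 17.6 × 2.6 = 45.76 kPa.
q·N_q = 45.76 × 20.4 = 933.5 kPa
0.5·γ·B·N_γ·s_γ = 0.5 × 17.6 × 1.76 × 25.6 × 0.6 = 237.9 kPa
q_ult = 933.5 + 237.9 = 1171.4 kPa.

q_ult ≈ 1170 kPa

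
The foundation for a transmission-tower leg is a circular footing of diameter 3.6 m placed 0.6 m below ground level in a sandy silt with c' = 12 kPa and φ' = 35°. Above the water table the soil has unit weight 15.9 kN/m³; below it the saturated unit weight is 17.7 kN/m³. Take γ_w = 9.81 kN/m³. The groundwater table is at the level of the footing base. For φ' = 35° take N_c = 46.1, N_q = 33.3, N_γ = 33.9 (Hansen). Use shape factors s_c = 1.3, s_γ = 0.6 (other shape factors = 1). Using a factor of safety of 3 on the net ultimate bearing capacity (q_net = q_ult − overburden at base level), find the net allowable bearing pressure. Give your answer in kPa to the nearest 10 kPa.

Overburden at base level: q = 15.9 × 0.6 = 9.54 kPa.
Below the base the soil is submerged, so the ½γBN_γ term uses γ' = 17.7 − 9.81 = 7.89 kN/m³.
Cohesion term c·N_c·s_c = 12 × 46.1 × 1.3 = 719.16 kPa; surcharge term q·N_q = 9.54 × 33.3 = 317.68 kPa; self-weight term 0.5·γ·B·N_γ·s_γ = 0.5 × 7.89 × 3.6 × 33.9 × 0.6 = 288.87 kPa.
q_ult = 719.16 + 317.68 + 288.87 = 1325.7 kPa.
q_net = 1325.7 − 9.54 = 1316.2 kPa.
q_all(net) = 1316.2 / 3 = 438.72 kPa.

q_all(net) ≈ 440 kPa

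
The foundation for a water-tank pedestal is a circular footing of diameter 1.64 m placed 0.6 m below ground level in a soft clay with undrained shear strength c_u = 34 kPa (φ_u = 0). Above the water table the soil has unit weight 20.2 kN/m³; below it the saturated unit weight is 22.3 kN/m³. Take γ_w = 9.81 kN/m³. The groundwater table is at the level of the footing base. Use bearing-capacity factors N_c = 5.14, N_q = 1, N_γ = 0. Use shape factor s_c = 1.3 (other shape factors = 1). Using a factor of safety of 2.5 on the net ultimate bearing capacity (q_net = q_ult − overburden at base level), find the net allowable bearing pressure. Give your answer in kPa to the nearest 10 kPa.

q_all(net) ≈ 90 kPa

q = γ·D_f = 20.2 × 0.6 = 12.12 kPa.
c·N_c·s_c = 34 × 5.14 × 1.3 = 227.19 kPa
q·N_q = 12.12 × 1 = 12.12 kPa
q_ult = 227.19 + 12.12 = 239.31 kPa.
q_net = 239.31 − 12.12 = 227.19 kPa.
q_all(net) = 227.19 / 2.5 = 90.875 kPa.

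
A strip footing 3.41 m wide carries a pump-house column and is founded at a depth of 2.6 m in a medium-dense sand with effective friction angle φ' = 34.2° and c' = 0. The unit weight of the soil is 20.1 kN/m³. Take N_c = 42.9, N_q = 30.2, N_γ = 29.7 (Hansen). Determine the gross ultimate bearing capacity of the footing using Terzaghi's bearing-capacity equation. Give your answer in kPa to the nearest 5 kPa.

Overburden at base level: q = 20.1 × 2.6 = 52.26 kPa.
Surcharge term q·N_q = 52.26 × 30.2 = 1578.3 kPa; self-weight term 0.5·γ·B·N_γ = 0.5 × 20.1 × 3.41 × 29.7 = 1017.8 kPa.
q_ult = 1578.3 + 1017.8 = 2596.1 kPa.

q_ult ≈ 2595 kPa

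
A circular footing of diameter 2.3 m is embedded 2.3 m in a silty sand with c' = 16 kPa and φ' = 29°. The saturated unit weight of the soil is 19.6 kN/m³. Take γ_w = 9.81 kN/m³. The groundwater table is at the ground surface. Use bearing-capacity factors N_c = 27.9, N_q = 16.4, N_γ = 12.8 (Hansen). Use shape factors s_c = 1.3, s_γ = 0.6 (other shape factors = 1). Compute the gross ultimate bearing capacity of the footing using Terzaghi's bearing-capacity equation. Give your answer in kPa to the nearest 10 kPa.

q_ult ≈ 1040 kPa

γ' = 19.6 − 9.81 = 9.79 kN/m³ (submerged throughout). q = 9.79 × 2.3 = 22.517 kPa; the same γ' applies in the ½γBN_γ term.
c·N_c·s_c = 16 × 27.9 × 1.3 = 580.32 kPa
q·N_q = 22.517 × 16.4 = 369.28 kPa
0.5·γ·B·N_γ·s_γ = 0.5 × 9.79 × 2.3 × 12.8 × 0.6 = 86.465 kPa
q_ult = 580.32 + 369.28 + 86.465 = 1036.1 kPa.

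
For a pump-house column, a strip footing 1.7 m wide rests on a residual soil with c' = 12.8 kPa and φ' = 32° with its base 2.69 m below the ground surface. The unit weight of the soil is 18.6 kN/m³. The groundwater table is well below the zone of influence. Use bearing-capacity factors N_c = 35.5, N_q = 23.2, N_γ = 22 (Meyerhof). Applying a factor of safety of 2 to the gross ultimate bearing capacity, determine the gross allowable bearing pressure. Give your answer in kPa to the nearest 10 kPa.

q_all ≈ 980 kPa

Overburden at base level: q = 18.6 × 2.69 = 50.034 kPa.
Cohesion term c·N_c = 12.8 × 35.5 = 454.4 kPa; surcharge term q·N_q = 50.034 × 23.2 = 1160.8 kPa; self-weight term 0.5·γ·B·N_γ = 0.5 × 18.6 × 1.7 × 22 = 347.82 kPa.
q_ult = 454.4 + 1160.8 + 347.82 = 1963 kPa.
q_all = q_ult / FS = 1963 / 2 = 981.5 kPa.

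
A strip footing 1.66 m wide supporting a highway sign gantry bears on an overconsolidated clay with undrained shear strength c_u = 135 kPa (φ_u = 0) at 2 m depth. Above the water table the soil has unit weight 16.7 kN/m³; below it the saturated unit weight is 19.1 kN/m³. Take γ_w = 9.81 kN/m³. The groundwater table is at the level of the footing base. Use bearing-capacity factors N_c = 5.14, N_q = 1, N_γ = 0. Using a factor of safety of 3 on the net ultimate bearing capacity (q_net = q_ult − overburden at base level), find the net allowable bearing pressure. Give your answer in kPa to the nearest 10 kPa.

q_all(net) ≈ 230 kPa

Effective surcharge at the founding depth q = γ·D_f = 16.7 × 2 = 33.4 kPa.
q_ult = c·N_c + q·N_q
     = 135 × 5.14 + 33.4 × 1
     = 693.9 + 33.4 = 727.3 kPa.
q_net = 727.3 − 33.4 = 693.9 kPa.
q_all(net) = 693.9 / 3 = 231.3 kPa.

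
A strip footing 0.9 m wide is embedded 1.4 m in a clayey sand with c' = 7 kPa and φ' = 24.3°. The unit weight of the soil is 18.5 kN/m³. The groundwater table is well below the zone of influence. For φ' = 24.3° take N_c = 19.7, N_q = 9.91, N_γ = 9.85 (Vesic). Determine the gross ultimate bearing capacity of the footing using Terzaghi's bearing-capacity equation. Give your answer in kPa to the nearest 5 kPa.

q_ult ≈ 475 kPa

Effective surcharge at the founding depth q = γ·D_f = 18.5 × 1.4 = 25.9 kPa.
q_ult = c·N_c + q·N_q + 0.5·γ·B·N_γ
     = 7 × 19.7 + 25.9 × 9.91 + 0.5 × 18.5 × 0.9 × 9.85
     = 137.9 + 256.67 + 82.001 = 476.57 kPa.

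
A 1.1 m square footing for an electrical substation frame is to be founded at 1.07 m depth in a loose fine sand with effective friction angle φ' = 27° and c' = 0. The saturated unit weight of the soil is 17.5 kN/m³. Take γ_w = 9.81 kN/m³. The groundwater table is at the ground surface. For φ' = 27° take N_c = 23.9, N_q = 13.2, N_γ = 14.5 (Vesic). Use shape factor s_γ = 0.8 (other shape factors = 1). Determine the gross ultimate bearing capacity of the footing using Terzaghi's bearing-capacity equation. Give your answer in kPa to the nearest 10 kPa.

Water table at ground surface, so effective unit weight γ' = 17.5 − 9.81 = 7.69 kN/m³ is used throughout; overburden q = 7.69 × 1.07 = 8.2283 kPa; the same γ' applies in the ½γBN_γ term.
Surcharge term q·N_q = 8.2283 × 13.2 = 108.61 kPa; self-weight term 0.5·γ·B·N_γ·s_γ = 0.5 × 7.69 × 1.1 × 14.5 × 0.8 = 49.062 kPa.
q_ult = 108.61 + 49.062 = 157.68 kPa.

q_ult ≈ 160 kPa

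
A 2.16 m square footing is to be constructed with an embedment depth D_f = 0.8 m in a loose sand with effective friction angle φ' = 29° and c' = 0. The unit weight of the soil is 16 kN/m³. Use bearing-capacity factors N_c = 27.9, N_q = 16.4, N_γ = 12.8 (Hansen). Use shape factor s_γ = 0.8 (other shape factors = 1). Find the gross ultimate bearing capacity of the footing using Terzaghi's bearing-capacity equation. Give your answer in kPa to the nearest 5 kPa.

q_ult ≈ 385 kPa

Overburden at base level: q = 16 × 0.8 = 12.8 kPa.
Surcharge term q·N_q = 12.8 × 16.4 = 209.92 kPa; self-weight term 0.5·γ·B·N_γ·s_γ = 0.5 × 16 × 2.16 × 12.8 × 0.8 = 176.95 kPa.
q_ult = 209.92 + 176.95 = 386.87 kPa.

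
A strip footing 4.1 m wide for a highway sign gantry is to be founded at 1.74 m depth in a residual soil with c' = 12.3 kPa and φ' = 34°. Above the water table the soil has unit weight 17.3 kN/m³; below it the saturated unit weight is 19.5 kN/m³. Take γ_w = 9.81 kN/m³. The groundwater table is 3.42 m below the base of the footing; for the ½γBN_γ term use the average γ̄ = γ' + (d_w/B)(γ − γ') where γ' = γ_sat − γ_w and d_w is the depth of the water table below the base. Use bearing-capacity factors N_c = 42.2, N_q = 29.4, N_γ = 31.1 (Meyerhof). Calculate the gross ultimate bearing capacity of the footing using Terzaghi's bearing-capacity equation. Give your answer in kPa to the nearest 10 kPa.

Effective surcharge at the founding depth q = γ·D_f = 17.3 × 1.74 = 30.102 kPa.
With d_w = 3.42 m < B, γ̄ = 9.69 + (3.42/4.1) × (17.3 − 9.69) = 16.038 kN/m³.
q_ult = c·N_c + q·N_q + 0.5·γ·B·N_γ
     = 12.3 × 42.2 + 30.102 × 29.4 + 0.5 × 16.038 × 4.1 × 31.1
     = 519.06 + 885 + 1022.5 = 2426.6 kPa.

q_ult ≈ 2430 kPa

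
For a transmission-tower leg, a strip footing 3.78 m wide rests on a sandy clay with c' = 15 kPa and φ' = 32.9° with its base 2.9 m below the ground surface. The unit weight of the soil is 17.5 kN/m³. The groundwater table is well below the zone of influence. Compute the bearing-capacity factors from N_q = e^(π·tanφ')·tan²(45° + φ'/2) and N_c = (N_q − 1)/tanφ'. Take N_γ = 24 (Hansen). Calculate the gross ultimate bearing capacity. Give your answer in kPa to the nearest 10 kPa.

tan32.9° = 0.6469, so N_q = e^(π×0.6469)·tan²(61.45°) = 7.632 × 3.378 = 25.78.
N_c = (25.78 − 1)/tan32.9° = 38.31.
Overburden at base level: q = 17.5 × 2.9 = 50.75 kPa.
Cohesion term c·N_c = 15 × 38.307 = 574.61 kPa; surcharge term q·N_q = 50.75 × 25.782 = 1308.4 kPa; self-weight term 0.5·γ·B·N_γ = 0.5 × 17.5 × 3.78 × 24 = 793.8 kPa.
q_ult = 574.61 + 1308.4 + 793.8 = 2676.9 kPa.

q_ult ≈ 2680 kPa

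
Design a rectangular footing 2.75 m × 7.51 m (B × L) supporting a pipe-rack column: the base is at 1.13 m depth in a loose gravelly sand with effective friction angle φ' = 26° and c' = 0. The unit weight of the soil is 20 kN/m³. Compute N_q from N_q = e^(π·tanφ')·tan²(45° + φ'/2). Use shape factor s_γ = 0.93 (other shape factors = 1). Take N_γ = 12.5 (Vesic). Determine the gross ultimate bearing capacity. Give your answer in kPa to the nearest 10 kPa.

tan26° = 0.4877, so N_q = e^(π×0.4877)·tan²(58°) = 4.629 × 2.561 = 11.85.
Overburden at base level: q = 20 × 1.13 = 22.6 kPa.
Surcharge term q·N_q = 22.6 × 11.854 = 267.9 kPa; self-weight term 0.5·γ·B·N_γ·s_γ = 0.5 × 20 × 2.75 × 12.5 × 0.93 = 319.69 kPa.
q_ult = 267.9 + 319.69 = 587.59 kPa.

q_ult ≈ 590 kPa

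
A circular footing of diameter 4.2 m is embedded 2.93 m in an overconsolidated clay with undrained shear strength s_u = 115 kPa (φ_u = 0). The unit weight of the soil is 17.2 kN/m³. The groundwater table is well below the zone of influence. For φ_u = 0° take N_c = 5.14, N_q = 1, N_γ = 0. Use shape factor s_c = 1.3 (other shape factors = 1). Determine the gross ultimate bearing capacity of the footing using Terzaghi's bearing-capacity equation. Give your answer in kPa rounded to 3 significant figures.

q_ult ≈ 819 kPa

Effective surcharge at the founding depth q = γ·D_f = 17.2 × 2.93 = 50.396 kPa.
q_ult = c·N_c·s_c + q·N_q
     = 115 × 5.14 × 1.3 + 50.396 × 1
     = 768.43 + 50.396 = 818.83 kPa.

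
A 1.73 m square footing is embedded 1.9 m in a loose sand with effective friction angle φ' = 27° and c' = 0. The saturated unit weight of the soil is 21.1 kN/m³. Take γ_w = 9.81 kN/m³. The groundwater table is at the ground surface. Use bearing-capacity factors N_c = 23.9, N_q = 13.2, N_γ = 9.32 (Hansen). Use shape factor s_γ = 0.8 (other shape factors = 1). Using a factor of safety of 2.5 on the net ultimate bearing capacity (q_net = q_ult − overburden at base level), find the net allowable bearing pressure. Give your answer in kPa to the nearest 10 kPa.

q_all(net) ≈ 130 kPa

Water table at ground surface, so effective unit weight γ' = 21.1 − 9.81 = 11.29 kN/m³ is used throughout; overburden q = 11.29 × 1.9 = 21.451 kPa; the same γ' applies in the ½γBN_γ term.
Surcharge term q·N_q = 21.451 × 13.2 = 283.15 kPa; self-weight term 0.5·γ·B·N_γ·s_γ = 0.5 × 11.29 × 1.73 × 9.32 × 0.8 = 72.814 kPa.
q_ult = 283.15 + 72.814 = 355.97 kPa.
q_net = 355.97 − 21.451 = 334.52 kPa.
q_all(net) = 334.52 / 2.5 = 133.81 kPa.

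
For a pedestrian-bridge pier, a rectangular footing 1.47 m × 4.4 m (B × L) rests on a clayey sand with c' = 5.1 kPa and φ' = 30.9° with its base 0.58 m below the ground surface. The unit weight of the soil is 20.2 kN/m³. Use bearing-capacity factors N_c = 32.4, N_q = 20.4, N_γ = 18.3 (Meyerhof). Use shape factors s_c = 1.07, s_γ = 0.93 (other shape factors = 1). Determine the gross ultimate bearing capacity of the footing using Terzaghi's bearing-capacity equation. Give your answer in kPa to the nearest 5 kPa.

q_ult ≈ 670 kPa

Effective surcharge at the founding depth q = γ·D_f = 20.2 × 0.58 = 11.716 kPa.
q_ult = c·N_c·s_c + q·N_q + 0.5·γ·B·N_γ·s_γ
     = 5.1 × 32.4 × 1.07 + 11.716 × 20.4 + 0.5 × 20.2 × 1.47 × 18.3 × 0.93
     = 176.81 + 239.01 + 252.68 = 668.49 kPa.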